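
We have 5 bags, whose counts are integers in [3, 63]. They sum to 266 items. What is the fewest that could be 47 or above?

Each value short of 47 is at most 46, costing at least 63 − 46 = 17 against the maximum total of 315.
We can afford to lose at most 315 − 266 = 49, so at most ⌊49/17⌋ = 2 fall short, and at least 3 are ≥ 47.
Exactly 3 works: 3 values at 63 and 2 at 46 total 281; lower one of the high values by 15 (still ≥ 47) to hit 266.

3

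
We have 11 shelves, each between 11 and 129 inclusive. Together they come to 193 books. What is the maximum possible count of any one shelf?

To make one shelf as large as possible, make the other 10 as small as possible.
The other 10 contribute at least 10 × 11 = 110, leaving at most 193 − 110 = 83.
Since 83 ≤ 129, this is achievable: one at 83 and 10 at 11.

83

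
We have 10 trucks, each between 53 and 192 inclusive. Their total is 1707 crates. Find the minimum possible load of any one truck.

53

To make one truck as small as possible, make the other 9 as large as possible.
The other 9 can take up 9 × 192 = 1728 ≥ 1707 − 53, so one truck can sit at its floor of 53.
Achievable: one at 53 and the other 9 totalling 1654, which fits since 9 × 53 ≤ 1654 ≤ 9 × 192.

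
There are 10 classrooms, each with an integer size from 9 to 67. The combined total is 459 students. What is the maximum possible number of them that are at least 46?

9

With k values at 46 or above and the rest at least 9, the sum is at least 90 + 37k.
Since the sum is 459, we need 37k ≤ 369, i.e. k ≤ 9.
k = 9 is achieved by 9 values at 46 and 1 at 9, total 423; add 36 to one value (staying below 46) to reach 459.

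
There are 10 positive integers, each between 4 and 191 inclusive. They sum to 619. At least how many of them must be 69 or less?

2

Each value above 69 is at least 70, contributing at least 70 − 4 = 66 above the floor 4.
The sum exceeds the floor total 40 by 579, so at most ⌊579/66⌋ = 8 exceed 69, and at least 2 are ≤ 69.
Exactly 2 works: 2 values at 4 and 8 at 70 total 568; raise one of the low values by 51 (still ≤ 69) to hit 619.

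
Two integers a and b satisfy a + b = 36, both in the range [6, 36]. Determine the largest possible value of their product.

ab = a(36 − a) is maximized when a is as near 36/2 as the bounds allow.
Taking a = 18 and b = 18 (both in [6, 36]) gives ab = 324.

324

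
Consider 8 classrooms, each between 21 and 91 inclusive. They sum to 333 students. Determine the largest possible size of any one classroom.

91

To make one classroom as large as possible, make the other 7 as small as possible.
The other 7 contribute at least 7 × 21 = 147, leaving at most 333 − 147 = 186.
But each classroom is capped at 91, so the maximum is 91.
Achievable: one at 91 and the other 7 totalling 242, which fits since 7 × 21 ≤ 242 ≤ 7 × 91.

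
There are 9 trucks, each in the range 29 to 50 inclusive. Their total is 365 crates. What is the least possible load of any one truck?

Minimizing one value means maximizing the remaining 8.
The other 8 can take up 8 × 50 = 400 ≥ 365 − 29, so one truck can sit at its floor of 29.
Achievable: one at 29 and the other 8 totalling 336, which fits since 8 × 29 ≤ 336 ≤ 8 × 50.

29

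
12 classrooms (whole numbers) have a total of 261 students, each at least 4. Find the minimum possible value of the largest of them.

22

If every one of the 12 were at most 21, the total would be at most 12 × 21 = 252 < 261.
Achievable: 9 of them at 22 and 3 at 21 total 261.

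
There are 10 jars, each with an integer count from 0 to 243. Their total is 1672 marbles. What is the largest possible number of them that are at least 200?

8

If k of the values are ≥ 200, the total is ≥ 200k + 0(10 − k).
Setting 200k + 0(10 − k) ≤ 1672 gives 200k ≤ 1672, so k ≤ 8.
k = 8 is achieved by 8 values at 200 and 2 at 0, total 1600; add 72 to one value (staying below 200) to reach 1672.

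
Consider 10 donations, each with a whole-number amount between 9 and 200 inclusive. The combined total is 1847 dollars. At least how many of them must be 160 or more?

Suppose at most 10 − j of them reach 160; then j values are ≤ 159 and the rest ≤ 200.
The total is then ≤ 159·j + 200·(10 − j) = 2000 − 41j. For this to be ≥ 1847 we need j ≤ 3, so at least 10 − 3 = 7 must reach 160.
Exactly 7 works: 7 values at 200 and 3 at 159 total 1877; lower one of the high values by 30 (still ≥ 160) to hit 1847.

7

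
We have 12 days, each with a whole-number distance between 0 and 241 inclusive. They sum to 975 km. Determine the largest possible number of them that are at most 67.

11

Each value at 67 or below falls at least 241 − 67 = 174 short of the ceiling 241.
The ceiling total is 12 × 241 = 2892, and we need 975, so at most ⌊(2892 − 975)/174⌋ = 11 can be that low.
k = 11 is achieved by 11 values at 67 and 1 at 241, total 978; lower one of the 241's by 3 (still > 67) to reach 975.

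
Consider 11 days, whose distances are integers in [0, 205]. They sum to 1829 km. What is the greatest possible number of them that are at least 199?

9

Suppose k of them are at least 199. Those contribute at least 199 each and the other 11 − k at least 0 each.
So the total is at least 199k + 0(11 − k) = 0 + 199k. This must be ≤ 1829, giving k ≤ 9.
k = 9 is achieved by 9 values at 199 and 2 at 0, total 1791; add 38 to one value (staying below 199) to reach 1829.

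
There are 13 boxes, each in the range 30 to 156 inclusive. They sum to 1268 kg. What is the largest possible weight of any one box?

To make one box as large as possible, make the other 12 as small as possible.
The other 12 contribute at least 12 × 30 = 360, leaving at most 1268 − 360 = 908.
But each box is capped at 156, so the maximum is 156.
Achievable: one at 156 and the other 12 totalling 1112, which fits since 12 × 30 ≤ 1112 ≤ 12 × 156.

156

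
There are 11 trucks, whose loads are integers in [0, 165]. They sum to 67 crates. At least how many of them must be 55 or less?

10

Each value above 55 is at least 56, contributing at least 56 − 0 = 56 above the floor 0.
The sum exceeds the floor total 0 by 67, so at most ⌊67/56⌋ = 1 exceed 55, and at least 10 are ≤ 55.
Exactly 10 works: 10 values at 0 and 1 at 56 total 56; raise one of the low values by 11 (still ≤ 55) to hit 67.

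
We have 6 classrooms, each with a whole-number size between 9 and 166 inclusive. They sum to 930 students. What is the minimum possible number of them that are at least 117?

5

If only k of them are at least 117, the other 6 − k are at most 116, so the total is at most k·166 + (6 − k)·116.
This must reach 930, so k·166 + (6 − k)·116 ≥ 930, giving k ≥ 5.
Exactly 5 works: 5 values at 166 and 1 at 116 total 946; lower one of the high values by 16 (still ≥ 117) to hit 930.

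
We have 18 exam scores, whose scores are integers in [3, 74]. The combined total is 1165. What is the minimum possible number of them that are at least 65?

2

Suppose at most 18 − j of them reach 65; then j values are ≤ 64 and the rest ≤ 74.
The total is then ≤ 64·j + 74·(18 − j) = 1332 − 10j. For this to be ≥ 1165 we need j ≤ 16, so at least 18 − 16 = 2 must reach 65.
Exactly 2 works: 2 values at 74 and 16 at 64 total 1172; lower one of the high values by 7 (still ≥ 65) to hit 1165.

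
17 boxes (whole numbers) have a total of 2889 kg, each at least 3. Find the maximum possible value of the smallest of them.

169

The average is 2889/17 < 170, so some value is ≤ 169.
Taking 1 copy of 169 and 16 copies of 170 gives exactly 2889, so 169 is attained.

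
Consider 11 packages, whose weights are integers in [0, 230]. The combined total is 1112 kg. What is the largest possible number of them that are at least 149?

If k of the values are ≥ 149, the total is ≥ 149k + 0(11 − k).
Setting 149k + 0(11 − k) ≤ 1112 gives 149k ≤ 1112, so k ≤ 7.
k = 7 is achieved by 7 values at 149 and 4 at 0, total 1043; add 69 to one value (staying below 149) to reach 1112.

7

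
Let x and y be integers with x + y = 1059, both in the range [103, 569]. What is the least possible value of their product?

278810

xy = x(1059 − x) is concave in x, so over [490, 569] it is minimized at an endpoint.
The extreme feasible split is x = 490, y = 569, giving xy = 278810.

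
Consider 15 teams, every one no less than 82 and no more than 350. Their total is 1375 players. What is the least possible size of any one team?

Minimizing one value means maximizing the remaining 14.
The other 14 can take up 14 × 350 = 4900 ≥ 1375 − 82, so one team can sit at its floor of 82.
Achievable: one at 82 and the other 14 totalling 1293, which fits since 14 × 82 ≤ 1293 ≤ 14 × 350.

82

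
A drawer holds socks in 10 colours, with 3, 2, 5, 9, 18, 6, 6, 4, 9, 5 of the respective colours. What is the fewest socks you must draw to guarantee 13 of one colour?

62

In the worst case you take as many as possible of each colour without reaching 13: 3 + 2 + 5 + 9 + 12 + 6 + 6 + 4 + 9 + 5 = 61.
The next one must give 13 of some colour, so 61 + 1 = 62.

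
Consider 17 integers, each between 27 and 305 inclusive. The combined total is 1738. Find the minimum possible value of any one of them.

27

Minimizing one value means maximizing the remaining 16.
The other 16 can take up 16 × 305 = 4880 ≥ 1738 − 27, so one integer can sit at its floor of 27.
Achievable: one at 27 and the other 16 totalling 1711, which fits since 16 × 27 ≤ 1711 ≤ 16 × 305.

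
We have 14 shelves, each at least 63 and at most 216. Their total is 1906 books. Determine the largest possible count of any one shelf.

Maximizing one value means minimizing the remaining 13.
The other 13 contribute at least 13 × 63 = 819, leaving at most 1906 − 819 = 1087.
But each shelf is capped at 216, so the maximum is 216.
Achievable: one at 216 and the other 13 totalling 1690, which fits since 13 × 63 ≤ 1690 ≤ 13 × 216.

216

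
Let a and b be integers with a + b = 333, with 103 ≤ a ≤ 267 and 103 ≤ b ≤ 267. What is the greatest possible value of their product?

ab = a(333 − a) is maximized when a is as near 333/2 as the bounds allow.
Taking a = 166 and b = 167 (both in [103, 267]) gives ab = 27722.

27722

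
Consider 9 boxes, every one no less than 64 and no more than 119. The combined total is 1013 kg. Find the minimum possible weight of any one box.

Minimizing one value means maximizing the remaining 8.
The other 8 can take up 8 × 119 = 952 ≥ 1013 − 64, so one box can sit at its floor of 64.
Achievable: one at 64 and the other 8 totalling 949, which fits since 8 × 64 ≤ 949 ≤ 8 × 119.

64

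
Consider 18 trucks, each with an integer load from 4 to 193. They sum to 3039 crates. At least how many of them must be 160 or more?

Each value short of 160 is at most 159, costing at least 193 − 159 = 34 against the maximum total of 3474.
We can afford to lose at most 3474 − 3039 = 435, so at most ⌊435/34⌋ = 12 fall short, and at least 6 are ≥ 160.
Exactly 6 works: 6 values at 193 and 12 at 159 total 3066; lower one of the high values by 27 (still ≥ 160) to hit 3039.

6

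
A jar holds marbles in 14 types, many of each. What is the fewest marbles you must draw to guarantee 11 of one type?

141

In the worst case you draw 10 of each of the 14 types: 14 × 10 = 140.
One more forces 11 of some type, so 140 + 1 = 141.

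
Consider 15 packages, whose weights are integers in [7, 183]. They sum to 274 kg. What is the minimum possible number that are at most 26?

7

Each value above 26 is at least 27, contributing at least 27 − 7 = 20 above the floor 7.
The sum exceeds the floor total 105 by 169, so at most ⌊169/20⌋ = 8 exceed 26, and at least 7 are ≤ 26.
Exactly 7 works: 7 values at 7 and 8 at 27 total 265; raise one of the low values by 9 (still ≤ 26) to hit 274.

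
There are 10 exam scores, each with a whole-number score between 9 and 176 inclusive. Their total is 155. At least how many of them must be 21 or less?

Each value above 21 is at least 22, contributing at least 22 − 9 = 13 above the floor 9.
The sum exceeds the floor total 90 by 65, so at most ⌊65/13⌋ = 5 exceed 21, and at least 5 are ≤ 21.
Exactly 5 works: 5 values at 9 and 5 at 22 total 155.

5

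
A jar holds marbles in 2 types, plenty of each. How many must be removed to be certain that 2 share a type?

You could draw 1 of every type without reaching 2 of any — 2 in all.
One more forces 2 of some type, so 2 + 1 = 3.

3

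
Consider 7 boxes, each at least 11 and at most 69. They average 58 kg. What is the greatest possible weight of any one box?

69

To make one box as large as possible, make the other 6 as small as possible.
The total is 7 × 58 = 406.
The other 6 contribute at least 6 × 11 = 66, leaving at most 406 − 66 = 340.
But each box is capped at 69, so the maximum is 69.
Achievable: one at 69 and the other 6 totalling 337, which fits since 6 × 11 ≤ 337 ≤ 6 × 69.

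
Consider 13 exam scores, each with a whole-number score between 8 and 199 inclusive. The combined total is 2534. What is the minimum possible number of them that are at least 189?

9

If only k of them are at least 189, the other 13 − k are at most 188, so the total is at most k·199 + (13 − k)·188.
This must reach 2534, so k·199 + (13 − k)·188 ≥ 2534, giving k ≥ 9.
Exactly 9 works: 9 values at 199 and 4 at 188 total 2543; lower one of the high values by 9 (still ≥ 189) to hit 2534.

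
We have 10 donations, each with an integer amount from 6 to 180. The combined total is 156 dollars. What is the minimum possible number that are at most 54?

9

If only k of them are at most 54, the other 10 − k are at least 55, so the total is at least (10 − k)·55 + k·6.
This is ≤ 156, so (10 − k)·55 + 6k ≤ 156, which gives k ≥ 9.
Exactly 9 works: 9 values at 6 and 1 at 55 total 109; raise one of the low values by 47 (still ≤ 54) to hit 156.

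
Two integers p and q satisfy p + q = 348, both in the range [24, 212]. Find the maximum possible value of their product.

30276

pq = p(348 − p) is maximized when p is as near 348/2 as the bounds allow.
Taking p = 174 and q = 174 (both in [24, 212]) gives pq = 30276.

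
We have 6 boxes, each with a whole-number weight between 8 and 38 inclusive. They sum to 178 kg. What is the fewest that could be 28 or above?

2

Each value short of 28 is at most 27, costing at least 38 − 27 = 11 against the maximum total of 228.
We can afford to lose at most 228 − 178 = 50, so at most ⌊50/11⌋ = 4 fall short, and at least 2 are ≥ 28.
Exactly 2 works: 2 values at 38 and 4 at 27 total 184; lower one of the high values by 6 (still ≥ 28) to hit 178.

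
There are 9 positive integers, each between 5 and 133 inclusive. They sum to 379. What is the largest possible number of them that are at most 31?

8

Each value at 31 or below falls at least 133 − 31 = 102 short of the ceiling 133.
The ceiling total is 9 × 133 = 1197, and we need 379, so at most ⌊(1197 − 379)/102⌋ = 8 can be that low.
k = 8 is achieved by 8 values at 31 and 1 at 133, total 381; lower one of the 133's by 2 (still > 31) to reach 379.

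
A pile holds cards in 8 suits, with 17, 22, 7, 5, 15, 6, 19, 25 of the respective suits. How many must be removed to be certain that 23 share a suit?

114

In the worst case you take as many as possible of each suit without reaching 23: 17 + 22 + 7 + 5 + 15 + 6 + 19 + 22 = 113.
The next one must give 23 of some suit, so 113 + 1 = 114.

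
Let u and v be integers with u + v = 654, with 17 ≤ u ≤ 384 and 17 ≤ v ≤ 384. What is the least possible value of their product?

Since u + v is fixed, pushing one of them to its bound minimizes the product.
The extreme feasible split is u = 270, v = 384, giving uv = 103680.

103680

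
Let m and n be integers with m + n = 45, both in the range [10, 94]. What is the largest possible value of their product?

506

mn = m(45 − m) is maximized when m is as near 45/2 as the bounds allow.
Taking m = 22 and n = 23 (both in [10, 94]) gives mn = 506.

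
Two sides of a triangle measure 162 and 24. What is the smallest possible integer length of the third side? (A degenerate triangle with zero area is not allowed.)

The third side must exceed |162 − 24| = 138.
The smallest integer above 138 is 139.

139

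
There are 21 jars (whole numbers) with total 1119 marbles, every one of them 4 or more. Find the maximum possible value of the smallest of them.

53

If every one of the 21 were at least 54, the total would be at least 21 × 54 = 1134 > 1119.
Equality holds with 15 values of 53 and 6 values of 54.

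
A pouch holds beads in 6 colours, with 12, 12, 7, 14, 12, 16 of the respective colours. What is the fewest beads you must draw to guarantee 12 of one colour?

63

In the worst case you take as many as possible of each colour without reaching 12: 11 + 11 + 7 + 11 + 11 + 11 = 62.
The next one must give 12 of some colour, so 62 + 1 = 63.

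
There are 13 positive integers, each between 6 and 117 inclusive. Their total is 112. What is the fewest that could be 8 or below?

If only k of them are at most 8, the other 13 − k are at least 9, so the total is at least (13 − k)·9 + k·6.
This is ≤ 112, so (13 − k)·9 + 6k ≤ 112, which gives k ≥ 2.
Exactly 2 works: 2 values at 6 and 11 at 9 total 111; raise one of the low values by 1 (still ≤ 8) to hit 112.

2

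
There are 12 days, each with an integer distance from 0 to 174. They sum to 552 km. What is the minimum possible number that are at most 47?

If only k of them are at most 47, the other 12 − k are at least 48, so the total is at least (12 − k)·48 + k·0.
This is ≤ 552, so (12 − k)·48 + 0k ≤ 552, which gives k ≥ 1.
Exactly 1 works: 1 value at 0 and 11 at 48 total 528; raise one of the low values by 24 (still ≤ 47) to hit 552.

1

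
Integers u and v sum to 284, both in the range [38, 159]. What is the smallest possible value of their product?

19875

Since u + v is fixed, pushing one of them to its bound minimizes the product.
At the endpoint u = 125, v = 284 − 125 = 159, so uv = 125 × 159 = 19875.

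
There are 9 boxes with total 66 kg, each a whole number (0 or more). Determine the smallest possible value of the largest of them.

8

The average is 66/9 > 7, so not all 9 can be 7 or less; the largest is ≥ 8.
Taking 6 copies of 7 and 3 copies of 8 gives exactly 66, so 8 is attained.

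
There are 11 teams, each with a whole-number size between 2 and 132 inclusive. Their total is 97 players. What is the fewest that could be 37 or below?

Let j be the number exceeding 37. Then the total is ≥ 38·j + 2·(11 − j) = 22 + 36j.
So 36j ≤ 75 and j ≤ 2; hence at least 11 − 2 = 9 are ≤ 37.
Exactly 9 works: 9 values at 2 and 2 at 38 total 94; raise one of the low values by 3 (still ≤ 37) to hit 97.

9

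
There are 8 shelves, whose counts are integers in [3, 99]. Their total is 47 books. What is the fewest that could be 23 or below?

7

If only k of them are at most 23, the other 8 − k are at least 24, so the total is at least (8 − k)·24 + k·3.
This is ≤ 47, so (8 − k)·24 + 3k ≤ 47, which gives k ≥ 7.
Exactly 7 works: 7 values at 3 and 1 at 24 total 45; raise one of the low values by 2 (still ≤ 23) to hit 47.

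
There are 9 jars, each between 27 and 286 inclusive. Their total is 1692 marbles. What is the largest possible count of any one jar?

To make one jar as large as possible, make the other 8 as small as possible.
The other 8 contribute at least 8 × 27 = 216, leaving at most 1692 − 216 = 1476.
But each jar is capped at 286, so the maximum is 286.
Achievable: one at 286 and the other 8 totalling 1406, which fits since 8 × 27 ≤ 1406 ≤ 8 × 286.

286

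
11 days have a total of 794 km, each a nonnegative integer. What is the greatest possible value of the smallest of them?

If every one of the 11 were at least 73, the total would be at least 11 × 73 = 803 > 794.
Achievable: 9 of them at 72 and 2 at 73 total 794.

72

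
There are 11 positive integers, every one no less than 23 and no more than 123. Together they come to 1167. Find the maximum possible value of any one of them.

123

To make one integer as large as possible, make the other 10 as small as possible.
The other 10 contribute at least 10 × 23 = 230, leaving at most 1167 − 230 = 937.
But each integer is capped at 123, so the maximum is 123.
Achievable: one at 123 and the other 10 totalling 1044, which fits since 10 × 23 ≤ 1044 ≤ 10 × 123.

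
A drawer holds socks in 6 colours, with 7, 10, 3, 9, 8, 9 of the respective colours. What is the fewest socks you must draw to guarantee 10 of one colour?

In the worst case you take as many as possible of each colour without reaching 10: 7 + 9 + 3 + 9 + 8 + 9 = 45.
The next one must give 10 of some colour, so 45 + 1 = 46.

46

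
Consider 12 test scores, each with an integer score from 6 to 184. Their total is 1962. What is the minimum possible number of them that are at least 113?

If only k of them are at least 113, the other 12 − k are at most 112, so the total is at most k·184 + (12 − k)·112.
This must reach 1962, so k·184 + (12 − k)·112 ≥ 1962, giving k ≥ 9.
Exactly 9 works: 9 values at 184 and 3 at 112 total 1992; lower one of the high values by 30 (still ≥ 113) to hit 1962.

9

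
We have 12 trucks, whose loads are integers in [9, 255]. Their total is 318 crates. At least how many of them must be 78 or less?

Let j be the number exceeding 78. Then the total is ≥ 79·j + 9·(12 − j) = 108 + 70j.
So 70j ≤ 210 and j ≤ 3; hence at least 12 − 3 = 9 are ≤ 78.
Exactly 9 works: 9 values at 9 and 3 at 79 total 318.

9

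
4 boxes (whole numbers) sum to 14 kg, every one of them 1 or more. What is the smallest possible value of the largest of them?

4

The average is 14/4 > 3, so not all 4 can be 3 or less; the largest is ≥ 4.
Achievable: 2 of them at 4 and 2 at 3 total 14.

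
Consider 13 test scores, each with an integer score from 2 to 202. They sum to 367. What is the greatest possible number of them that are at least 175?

If k of the values are ≥ 175, the total is ≥ 175k + 2(13 − k).
Setting 175k + 2(13 − k) ≤ 367 gives 173k ≤ 341, so k ≤ 1.
k = 1 is achieved by 1 value at 175 and 12 at 2, total 199; add 168 to one value (staying below 175) to reach 367.

1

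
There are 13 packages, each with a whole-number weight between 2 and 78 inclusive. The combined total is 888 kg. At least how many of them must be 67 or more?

If only k of them are at least 67, the other 13 − k are at most 66, so the total is at most k·78 + (13 − k)·66.
This must reach 888, so k·78 + (13 − k)·66 ≥ 888, giving k ≥ 3.
Exactly 3 works: 3 values at 78 and 10 at 66 total 894; lower one of the high values by 6 (still ≥ 67) to hit 888.

3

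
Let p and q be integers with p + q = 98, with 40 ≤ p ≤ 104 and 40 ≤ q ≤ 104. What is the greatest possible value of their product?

2401

pq = p(98 − p) is maximized when p is as near 98/2 as the bounds allow.
Taking p = 49 and q = 49 (both in [40, 104]) gives pq = 2401.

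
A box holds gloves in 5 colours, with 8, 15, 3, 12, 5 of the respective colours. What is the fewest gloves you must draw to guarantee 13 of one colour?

41

In the worst case you take as many as possible of each colour without reaching 13: 8 + 12 + 3 + 12 + 5 = 40.
The next one must give 13 of some colour, so 40 + 1 = 41.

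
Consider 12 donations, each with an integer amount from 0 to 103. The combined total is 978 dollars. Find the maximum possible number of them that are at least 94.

10

With k values at 94 or above and the rest at least 0, the sum is at least 0 + 94k.
Since the sum is 978, we need 94k ≤ 978, i.e. k ≤ 10.
k = 10 is achieved by 10 values at 94 and 2 at 0, total 940; add 38 to one value (staying below 94) to reach 978.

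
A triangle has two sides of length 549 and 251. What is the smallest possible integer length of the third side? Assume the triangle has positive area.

The third side must exceed |549 − 251| = 298.
The smallest integer above 298 is 299.

299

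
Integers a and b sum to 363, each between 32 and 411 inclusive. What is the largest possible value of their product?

32942

ab = a(363 − a) is maximized when a is as near 363/2 as the bounds allow.
Taking a = 181 and b = 182 (both in [32, 411]) gives ab = 32942.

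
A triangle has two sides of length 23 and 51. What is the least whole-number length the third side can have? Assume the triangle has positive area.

The third side must exceed |23 − 51| = 28.
The smallest integer above 28 is 29.

29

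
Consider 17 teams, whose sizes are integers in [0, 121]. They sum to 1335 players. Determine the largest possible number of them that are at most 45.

Suppose k of them are at most 45. Those contribute at most 45 each and the rest at most 121 each.
So the total is at most 45k + 121(17 − k) = 2057 − 76k. This must still be ≥ 1335, so k ≤ 9.
k = 9 is achieved by 9 values at 45 and 8 at 121, total 1373; lower one of the 121's by 38 (still > 45) to reach 1335.

9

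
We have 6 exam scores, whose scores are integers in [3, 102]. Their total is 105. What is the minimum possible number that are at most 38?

4

Each value above 38 is at least 39, contributing at least 39 − 3 = 36 above the floor 3.
The sum exceeds the floor total 18 by 87, so at most ⌊87/36⌋ = 2 exceed 38, and at least 4 are ≤ 38.
Exactly 4 works: 4 values at 3 and 2 at 39 total 90; raise one of the low values by 15 (still ≤ 38) to hit 105.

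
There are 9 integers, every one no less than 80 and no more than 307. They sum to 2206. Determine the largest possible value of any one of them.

307

To make one integer as large as possible, make the other 8 as small as possible.
The other 8 contribute at least 8 × 80 = 640, leaving at most 2206 − 640 = 1566.
But each integer is capped at 307, so the maximum is 307.
Achievable: one at 307 and the other 8 totalling 1899, which fits since 8 × 80 ≤ 1899 ≤ 8 × 307.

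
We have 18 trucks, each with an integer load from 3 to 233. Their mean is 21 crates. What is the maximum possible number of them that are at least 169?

The total is 18 × 21 = 378.
Suppose k of them are at least 169. Those contribute at least 169 each and the other 18 − k at least 3 each.
So the total is at least 169k + 3(18 − k) = 54 + 166k. This must be ≤ 378, giving k ≤ 1.
k = 1 is achieved by 1 value at 169 and 17 at 3, total 220; add 158 to one value (staying below 169) to reach 378.

1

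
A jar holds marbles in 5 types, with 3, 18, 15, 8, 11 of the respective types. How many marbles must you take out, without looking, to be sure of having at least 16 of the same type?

53

In the worst case you take as many as possible of each type without reaching 16: 3 + 15 + 15 + 8 + 11 = 52.
The next one must give 16 of some type, so 52 + 1 = 53.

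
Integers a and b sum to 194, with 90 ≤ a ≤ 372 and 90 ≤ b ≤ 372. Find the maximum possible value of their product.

9409

For a fixed sum, the product ab is largest when a and b are as close as possible.
Taking a = 97 and b = 97 (both in [90, 372]) gives ab = 9409.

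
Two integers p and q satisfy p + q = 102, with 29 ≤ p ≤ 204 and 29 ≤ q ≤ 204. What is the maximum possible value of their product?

For a fixed sum, the product pq is largest when p and q are as close as possible.
Taking p = 51 and q = 51 (both in [29, 204]) gives pq = 2601.

2601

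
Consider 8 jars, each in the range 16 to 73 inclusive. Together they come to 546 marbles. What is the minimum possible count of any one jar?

To make one jar as small as possible, make the other 7 as large as possible.
The other 7 contribute at most 7 × 73 = 511, leaving at least 546 − 511 = 35.
Since 35 ≥ 16, this is achievable: one at 35 and 7 at 73.

35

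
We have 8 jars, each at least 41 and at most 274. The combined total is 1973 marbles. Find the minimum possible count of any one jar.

55

To make one jar as small as possible, make the other 7 as large as possible.
The other 7 contribute at most 7 × 274 = 1918, leaving at least 1973 − 1918 = 55.
Since 55 ≥ 41, this is achievable: one at 55 and 7 at 274.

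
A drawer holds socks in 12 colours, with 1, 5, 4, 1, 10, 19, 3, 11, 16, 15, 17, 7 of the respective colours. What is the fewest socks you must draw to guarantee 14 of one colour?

95

In the worst case you take as many as possible of each colour without reaching 14: 1 + 5 + 4 + 1 + 10 + 13 + 3 + 11 + 13 + 13 + 13 + 7 = 94.
The next one must give 14 of some colour, so 94 + 1 = 95.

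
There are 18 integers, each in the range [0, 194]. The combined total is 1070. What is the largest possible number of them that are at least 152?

7

With k values at 152 or above and the rest at least 0, the sum is at least 0 + 152k.
Since the sum is 1070, we need 152k ≤ 1070, i.e. k ≤ 7.
k = 7 is achieved by 7 values at 152 and 11 at 0, total 1064; add 6 to one value (staying below 152) to reach 1070.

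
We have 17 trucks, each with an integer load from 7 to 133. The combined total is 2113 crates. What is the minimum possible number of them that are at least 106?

If only k of them are at least 106, the other 17 − k are at most 105, so the total is at most k·133 + (17 − k)·105.
This must reach 2113, so k·133 + (17 − k)·105 ≥ 2113, giving k ≥ 12.
Exactly 12 works: 12 values at 133 and 5 at 105 total 2121; lower one of the high values by 8 (still ≥ 106) to hit 2113.

12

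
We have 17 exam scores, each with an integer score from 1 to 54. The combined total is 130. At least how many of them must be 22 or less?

Let j be the number exceeding 22. Then the total is ≥ 23·j + 1·(17 − j) = 17 + 22j.
So 22j ≤ 113 and j ≤ 5; hence at least 17 − 5 = 12 are ≤ 22.
Exactly 12 works: 12 values at 1 and 5 at 23 total 127; raise one of the low values by 3 (still ≤ 22) to hit 130.

12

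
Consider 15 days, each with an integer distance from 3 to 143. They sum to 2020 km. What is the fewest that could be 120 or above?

Each value short of 120 is at most 119, costing at least 143 − 119 = 24 against the maximum total of 2145.
We can afford to lose at most 2145 − 2020 = 125, so at most ⌊125/24⌋ = 5 fall short, and at least 10 are ≥ 120.
Exactly 10 works: 10 values at 143 and 5 at 119 total 2025; lower one of the high values by 5 (still ≥ 120) to hit 2020.

10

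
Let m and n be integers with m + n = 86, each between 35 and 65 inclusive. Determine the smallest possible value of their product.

1785

mn = m(86 − m) is concave in m, so over [35, 51] it is minimized at an endpoint.
At the endpoint m = 35, n = 86 − 35 = 51, so mn = 35 × 51 = 1785.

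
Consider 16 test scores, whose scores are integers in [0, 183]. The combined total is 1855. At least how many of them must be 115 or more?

1

Suppose at most 16 − j of them reach 115; then j values are ≤ 114 and the rest ≤ 183.
The total is then ≤ 114·j + 183·(16 − j) = 2928 − 69j. For this to be ≥ 1855 we need j ≤ 15, so at least 16 − 15 = 1 must reach 115.
Exactly 1 works: 1 value at 183 and 15 at 114 total 1893; lower one of the high values by 38 (still ≥ 115) to hit 1855.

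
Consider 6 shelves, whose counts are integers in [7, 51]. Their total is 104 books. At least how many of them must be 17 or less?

Let j be the number exceeding 17. Then the total is ≥ 18·j + 7·(6 − j) = 42 + 11j.
So 11j ≤ 62 and j ≤ 5; hence at least 6 − 5 = 1 are ≤ 17.
Exactly 1 works: 1 value at 7 and 5 at 18 total 97; raise one of the low values by 7 (still ≤ 17) to hit 104.

1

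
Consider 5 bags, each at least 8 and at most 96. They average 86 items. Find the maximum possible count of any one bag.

96

To make one bag as large as possible, make the other 4 as small as possible.
The total is 5 × 86 = 430.
The other 4 contribute at least 4 × 8 = 32, leaving at most 430 − 32 = 398.
But each bag is capped at 96, so the maximum is 96.
Achievable: one at 96 and the other 4 totalling 334, which fits since 4 × 8 ≤ 334 ≤ 4 × 96.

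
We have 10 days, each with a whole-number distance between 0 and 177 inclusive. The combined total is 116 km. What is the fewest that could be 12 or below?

2

Each value above 12 is at least 13, contributing at least 13 − 0 = 13 above the floor 0.
The sum exceeds the floor total 0 by 116, so at most ⌊116/13⌋ = 8 exceed 12, and at least 2 are ≤ 12.
Exactly 2 works: 2 values at 0 and 8 at 13 total 104; raise one of the low values by 12 (still ≤ 12) to hit 116.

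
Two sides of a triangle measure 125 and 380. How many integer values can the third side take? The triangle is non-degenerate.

249

The triangle inequality gives |125 − 380| < c < 125 + 380, i.e. 255 < c < 505.
So c can be any integer from 256 to 504: 249 values.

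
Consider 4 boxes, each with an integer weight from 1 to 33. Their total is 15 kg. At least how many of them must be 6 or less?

3

Each value above 6 is at least 7, contributing at least 7 − 1 = 6 above the floor 1.
The sum exceeds the floor total 4 by 11, so at most ⌊11/6⌋ = 1 exceed 6, and at least 3 are ≤ 6.
Exactly 3 works: 3 values at 1 and 1 at 7 total 10; raise one of the low values by 5 (still ≤ 6) to hit 15.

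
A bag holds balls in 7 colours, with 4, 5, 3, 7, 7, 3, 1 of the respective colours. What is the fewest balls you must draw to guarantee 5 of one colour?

In the worst case you take as many as possible of each colour without reaching 5: 4 + 4 + 3 + 4 + 4 + 3 + 1 = 23.
The next one must give 5 of some colour, so 23 + 1 = 24.

24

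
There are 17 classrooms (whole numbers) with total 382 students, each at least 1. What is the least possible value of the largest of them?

23

The average is 382/17 > 22, so not all 17 can be 22 or less; the largest is ≥ 23.
Equality holds with 8 values of 23 and 9 values of 22.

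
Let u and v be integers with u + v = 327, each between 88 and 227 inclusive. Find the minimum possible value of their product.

uv = u(327 − u) is concave in u, so over [100, 227] it is minimized at an endpoint.
The extreme feasible split is u = 100, v = 227, giving uv = 22700.

22700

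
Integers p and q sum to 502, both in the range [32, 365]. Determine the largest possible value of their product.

63001

For a fixed sum, the product pq is largest when p and q are as close as possible.
Taking p = 251 and q = 251 (both in [32, 365]) gives pq = 63001.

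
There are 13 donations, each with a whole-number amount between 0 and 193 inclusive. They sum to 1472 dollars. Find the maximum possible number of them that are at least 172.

8

If k of the values are ≥ 172, the total is ≥ 172k + 0(13 − k).
Setting 172k + 0(13 − k) ≤ 1472 gives 172k ≤ 1472, so k ≤ 8.
k = 8 is achieved by 8 values at 172 and 5 at 0, total 1376; add 96 to one value (staying below 172) to reach 1472.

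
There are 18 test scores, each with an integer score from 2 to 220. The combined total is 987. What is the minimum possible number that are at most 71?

If only k of them are at most 71, the other 18 − k are at least 72, so the total is at least (18 − k)·72 + k·2.
This is ≤ 987, so (18 − k)·72 + 2k ≤ 987, which gives k ≥ 5.
Exactly 5 works: 5 values at 2 and 13 at 72 total 946; raise one of the low values by 41 (still ≤ 71) to hit 987.

5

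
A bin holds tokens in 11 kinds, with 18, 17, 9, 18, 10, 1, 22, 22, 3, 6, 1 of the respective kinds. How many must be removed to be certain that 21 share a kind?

124

In the worst case you take as many as possible of each kind without reaching 21: 18 + 17 + 9 + 18 + 10 + 1 + 20 + 20 + 3 + 6 + 1 = 123.
The next one must give 21 of some kind, so 123 + 1 = 124.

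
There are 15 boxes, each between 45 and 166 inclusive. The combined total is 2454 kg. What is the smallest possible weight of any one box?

Minimizing one value means maximizing the remaining 14.
The other 14 contribute at most 14 × 166 = 2324, leaving at least 2454 − 2324 = 130.
Since 130 ≥ 45, this is achievable: one at 130 and 14 at 166.

130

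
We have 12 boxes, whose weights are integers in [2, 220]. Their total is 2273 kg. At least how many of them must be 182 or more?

3

If only k of them are at least 182, the other 12 − k are at most 181, so the total is at most k·220 + (12 − k)·181.
This must reach 2273, so k·220 + (12 − k)·181 ≥ 2273, giving k ≥ 3.
Exactly 3 works: 3 values at 220 and 9 at 181 total 2289; lower one of the high values by 16 (still ≥ 182) to hit 2273.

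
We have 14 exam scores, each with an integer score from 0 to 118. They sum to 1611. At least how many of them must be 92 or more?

If only k of them are at least 92, the other 14 − k are at most 91, so the total is at most k·118 + (14 − k)·91.
This must reach 1611, so k·118 + (14 − k)·91 ≥ 1611, giving k ≥ 13.
Exactly 13 works: 13 values at 118 and 1 at 91 total 1625; lower one of the high values by 14 (still ≥ 92) to hit 1611.

13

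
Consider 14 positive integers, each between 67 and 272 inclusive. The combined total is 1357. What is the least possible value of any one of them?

67

Minimizing one value means maximizing the remaining 13.
The other 13 can take up 13 × 272 = 3536 ≥ 1357 − 67, so one integer can sit at its floor of 67.
Achievable: one at 67 and the other 13 totalling 1290, which fits since 13 × 67 ≤ 1290 ≤ 13 × 272.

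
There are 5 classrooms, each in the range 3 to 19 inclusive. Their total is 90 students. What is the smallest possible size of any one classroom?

To make one classroom as small as possible, make the other 4 as large as possible.
The other 4 contribute at most 4 × 19 = 76, leaving at least 90 − 76 = 14.
Since 14 ≥ 3, this is achievable: one at 14 and 4 at 19.

14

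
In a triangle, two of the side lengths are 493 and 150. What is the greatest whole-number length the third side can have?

The third side must be less than 493 + 150 = 643.
The largest integer below 643 is 642.

642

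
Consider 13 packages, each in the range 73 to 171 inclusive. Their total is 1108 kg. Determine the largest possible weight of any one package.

171

To make one package as large as possible, make the other 12 as small as possible.
The other 12 contribute at least 12 × 73 = 876, leaving at most 1108 − 876 = 232.
But each package is capped at 171, so the maximum is 171.
Achievable: one at 171 and the other 12 totalling 937, which fits since 12 × 73 ≤ 937 ≤ 12 × 171.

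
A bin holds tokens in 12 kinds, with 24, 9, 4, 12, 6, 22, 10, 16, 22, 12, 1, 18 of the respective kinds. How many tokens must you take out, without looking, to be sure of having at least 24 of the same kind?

In the worst case you take as many as possible of each kind without reaching 24: 23 + 9 + 4 + 12 + 6 + 22 + 10 + 16 + 22 + 12 + 1 + 18 = 155.
The next one must give 24 of some kind, so 155 + 1 = 156.

156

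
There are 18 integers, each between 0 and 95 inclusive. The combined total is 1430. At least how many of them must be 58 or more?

11

Suppose at most 18 − j of them reach 58; then j values are ≤ 57 and the rest ≤ 95.
The total is then ≤ 57·j + 95·(18 − j) = 1710 − 38j. For this to be ≥ 1430 we need j ≤ 7, so at least 18 − 7 = 11 must reach 58.
Exactly 11 works: 11 values at 95 and 7 at 57 total 1444; lower one of the high values by 14 (still ≥ 58) to hit 1430.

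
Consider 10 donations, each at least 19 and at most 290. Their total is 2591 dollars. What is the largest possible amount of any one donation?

290

Maximizing one value means minimizing the remaining 9.
The other 9 contribute at least 9 × 19 = 171, leaving at most 2591 − 171 = 2420.
But each donation is capped at 290, so the maximum is 290.
Achievable: one at 290 and the other 9 totalling 2301, which fits since 9 × 19 ≤ 2301 ≤ 9 × 290.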